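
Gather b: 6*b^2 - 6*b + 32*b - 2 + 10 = 6*b^2 + 26*b + 8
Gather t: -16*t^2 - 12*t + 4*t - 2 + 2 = -16*t^2 - 8*t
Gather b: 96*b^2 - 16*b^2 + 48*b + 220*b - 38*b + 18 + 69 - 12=80*b^2 + 230*b + 75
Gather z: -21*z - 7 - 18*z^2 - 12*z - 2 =-18*z^2 - 33*z - 9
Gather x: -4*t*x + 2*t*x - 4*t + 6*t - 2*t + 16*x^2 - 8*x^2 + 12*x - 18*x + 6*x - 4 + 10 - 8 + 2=-2*t*x + 8*x^2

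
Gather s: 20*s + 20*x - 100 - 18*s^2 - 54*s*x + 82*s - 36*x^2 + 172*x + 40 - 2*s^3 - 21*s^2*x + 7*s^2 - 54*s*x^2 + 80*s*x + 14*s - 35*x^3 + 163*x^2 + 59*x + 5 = -2*s^3 + s^2*(-21*x - 11) + s*(-54*x^2 + 26*x + 116) - 35*x^3 + 127*x^2 + 251*x - 55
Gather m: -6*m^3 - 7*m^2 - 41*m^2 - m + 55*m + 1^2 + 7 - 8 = -6*m^3 - 48*m^2 + 54*m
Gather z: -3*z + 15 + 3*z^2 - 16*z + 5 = 3*z^2 - 19*z + 20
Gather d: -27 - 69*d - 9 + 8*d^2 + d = 8*d^2 - 68*d - 36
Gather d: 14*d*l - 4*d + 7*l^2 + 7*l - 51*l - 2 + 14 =d*(14*l - 4) + 7*l^2 - 44*l + 12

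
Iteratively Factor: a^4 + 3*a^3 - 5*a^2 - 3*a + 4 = (a - 1)*(a^3 + 4*a^2 - a - 4) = (a - 1)^2*(a^2 + 5*a + 4) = (a - 1)^2*(a + 1)*(a + 4)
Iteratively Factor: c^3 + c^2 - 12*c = (c - 3)*(c^2 + 4*c) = (c - 3)*(c + 4)*(c)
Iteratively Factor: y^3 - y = (y - 1)*(y^2 + y) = (y - 1)*(y + 1)*(y)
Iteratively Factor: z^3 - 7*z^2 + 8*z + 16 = (z + 1)*(z^2 - 8*z + 16) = (z - 4)*(z + 1)*(z - 4)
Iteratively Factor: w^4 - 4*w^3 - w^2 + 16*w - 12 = (w - 2)*(w^3 - 2*w^2 - 5*w + 6) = (w - 2)*(w - 1)*(w^2 - w - 6) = (w - 2)*(w - 1)*(w + 2)*(w - 3)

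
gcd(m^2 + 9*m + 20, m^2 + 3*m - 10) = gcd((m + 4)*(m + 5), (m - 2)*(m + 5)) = m + 5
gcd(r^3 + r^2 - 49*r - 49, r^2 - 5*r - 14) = r - 7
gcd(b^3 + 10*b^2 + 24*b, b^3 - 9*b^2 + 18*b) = b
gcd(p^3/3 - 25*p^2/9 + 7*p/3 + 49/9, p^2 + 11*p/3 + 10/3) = 1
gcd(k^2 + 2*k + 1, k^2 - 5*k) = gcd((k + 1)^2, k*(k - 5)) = 1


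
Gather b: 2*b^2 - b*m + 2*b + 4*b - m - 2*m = 2*b^2 + b*(6 - m) - 3*m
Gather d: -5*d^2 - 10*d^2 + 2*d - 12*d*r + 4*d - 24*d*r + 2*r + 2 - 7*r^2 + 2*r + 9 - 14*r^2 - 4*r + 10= -15*d^2 + d*(6 - 36*r) - 21*r^2 + 21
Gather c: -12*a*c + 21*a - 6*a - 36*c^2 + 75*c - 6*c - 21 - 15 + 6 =15*a - 36*c^2 + c*(69 - 12*a) - 30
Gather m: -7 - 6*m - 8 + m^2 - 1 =m^2 - 6*m - 16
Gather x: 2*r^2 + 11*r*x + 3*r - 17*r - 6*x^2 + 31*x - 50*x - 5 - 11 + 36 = 2*r^2 - 14*r - 6*x^2 + x*(11*r - 19) + 20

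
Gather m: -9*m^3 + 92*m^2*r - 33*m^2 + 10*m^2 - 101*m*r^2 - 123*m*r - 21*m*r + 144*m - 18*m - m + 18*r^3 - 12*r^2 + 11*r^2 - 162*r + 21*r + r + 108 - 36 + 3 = -9*m^3 + m^2*(92*r - 23) + m*(-101*r^2 - 144*r + 125) + 18*r^3 - r^2 - 140*r + 75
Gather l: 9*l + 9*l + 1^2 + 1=18*l + 2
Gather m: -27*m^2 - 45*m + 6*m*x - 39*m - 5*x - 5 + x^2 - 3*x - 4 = -27*m^2 + m*(6*x - 84) + x^2 - 8*x - 9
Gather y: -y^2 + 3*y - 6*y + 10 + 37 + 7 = -y^2 - 3*y + 54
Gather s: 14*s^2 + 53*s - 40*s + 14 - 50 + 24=14*s^2 + 13*s - 12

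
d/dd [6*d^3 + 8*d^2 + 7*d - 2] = 18*d^2 + 16*d + 7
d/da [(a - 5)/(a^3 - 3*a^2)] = (a*(a - 3) - 3*(a - 5)*(a - 2))/(a^3*(a - 3)^2)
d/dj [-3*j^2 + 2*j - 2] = 2 - 6*j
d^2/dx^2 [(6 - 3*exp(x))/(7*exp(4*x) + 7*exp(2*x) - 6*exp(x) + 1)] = 3*(2*((exp(x) - 2)*(56*exp(3*x) + 14*exp(x) - 3) + 2*(14*exp(3*x) + 7*exp(x) - 3)*exp(x))*(7*exp(4*x) + 7*exp(2*x) - 6*exp(x) + 1) - 8*(exp(x) - 2)*(14*exp(3*x) + 7*exp(x) - 3)^2*exp(x) - (7*exp(4*x) + 7*exp(2*x) - 6*exp(x) + 1)^2)*exp(x)/(7*exp(4*x) + 7*exp(2*x) - 6*exp(x) + 1)^3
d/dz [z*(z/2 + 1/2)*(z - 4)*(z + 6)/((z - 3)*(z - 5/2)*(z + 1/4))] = 4*(8*z^6 - 84*z^5 + 197*z^4 + 738*z^3 - 1951*z^2 - 660*z - 360)/(64*z^6 - 672*z^5 + 2548*z^4 - 3876*z^3 + 1141*z^2 + 1470*z + 225)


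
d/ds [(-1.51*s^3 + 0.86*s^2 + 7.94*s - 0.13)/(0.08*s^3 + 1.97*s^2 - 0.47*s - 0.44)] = (-3.0435*s^4 + 0.149*s^3 - 14.0216*s^2 - 0.2446*s - 3.5547)/(0.0064*s^6 + 0.3152*s^5 + 3.8057*s^4 - 1.9222*s^3 - 1.5127*s^2 + 0.4136*s + 0.1936)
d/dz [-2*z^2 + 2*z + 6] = 2 - 4*z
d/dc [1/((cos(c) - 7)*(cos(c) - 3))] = 2*(cos(c) - 5)*sin(c)/((cos(c) - 7)^2*(cos(c) - 3)^2)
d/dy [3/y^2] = -6/y^3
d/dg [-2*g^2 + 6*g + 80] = 6 - 4*g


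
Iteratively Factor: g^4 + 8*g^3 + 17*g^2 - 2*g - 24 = (g + 4)*(g^3 + 4*g^2 + g - 6) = (g + 2)*(g + 4)*(g^2 + 2*g - 3) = (g - 1)*(g + 2)*(g + 4)*(g + 3)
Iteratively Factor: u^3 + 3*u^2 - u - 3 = (u - 1)*(u^2 + 4*u + 3) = (u - 1)*(u + 1)*(u + 3)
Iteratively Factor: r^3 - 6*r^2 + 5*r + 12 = (r - 4)*(r^2 - 2*r - 3) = (r - 4)*(r + 1)*(r - 3)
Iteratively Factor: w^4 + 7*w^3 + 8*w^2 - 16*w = (w + 4)*(w^3 + 3*w^2 - 4*w) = (w - 1)*(w + 4)*(w^2 + 4*w) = w*(w - 1)*(w + 4)*(w + 4)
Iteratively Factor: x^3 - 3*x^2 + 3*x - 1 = (x - 1)*(x^2 - 2*x + 1) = (x - 1)^2*(x - 1)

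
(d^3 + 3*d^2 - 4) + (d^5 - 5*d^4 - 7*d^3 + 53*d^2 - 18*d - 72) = d^5 - 5*d^4 - 6*d^3 + 56*d^2 - 18*d - 76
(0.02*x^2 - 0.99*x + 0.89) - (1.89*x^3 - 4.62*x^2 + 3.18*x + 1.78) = -1.89*x^3 + 4.64*x^2 - 4.17*x - 0.89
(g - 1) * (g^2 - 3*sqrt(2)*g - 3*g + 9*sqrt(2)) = g^3 - 3*sqrt(2)*g^2 - 4*g^2 + 3*g + 12*sqrt(2)*g - 9*sqrt(2)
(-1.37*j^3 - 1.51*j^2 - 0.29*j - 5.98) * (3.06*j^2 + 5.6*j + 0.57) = -4.1922*j^5 - 12.2926*j^4 - 10.1243*j^3 - 20.7835*j^2 - 33.6533*j - 3.4086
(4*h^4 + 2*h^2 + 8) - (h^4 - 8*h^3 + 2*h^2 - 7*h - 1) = 3*h^4 + 8*h^3 + 7*h + 9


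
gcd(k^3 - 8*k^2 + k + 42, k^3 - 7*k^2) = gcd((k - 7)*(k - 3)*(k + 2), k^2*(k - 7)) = k - 7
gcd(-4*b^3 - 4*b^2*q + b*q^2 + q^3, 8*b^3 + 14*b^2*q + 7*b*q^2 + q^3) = 2*b^2 + 3*b*q + q^2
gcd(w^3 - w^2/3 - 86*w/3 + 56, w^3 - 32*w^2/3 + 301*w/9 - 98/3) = w - 7/3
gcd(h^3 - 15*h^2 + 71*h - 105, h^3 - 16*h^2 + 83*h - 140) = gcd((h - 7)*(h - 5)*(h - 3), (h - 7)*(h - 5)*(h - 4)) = h^2 - 12*h + 35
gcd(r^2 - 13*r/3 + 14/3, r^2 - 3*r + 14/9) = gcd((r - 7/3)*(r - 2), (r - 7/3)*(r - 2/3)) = r - 7/3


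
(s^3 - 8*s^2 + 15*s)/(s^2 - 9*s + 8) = s*(s^2 - 8*s + 15)/(s^2 - 9*s + 8)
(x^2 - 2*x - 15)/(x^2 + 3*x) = (x - 5)/x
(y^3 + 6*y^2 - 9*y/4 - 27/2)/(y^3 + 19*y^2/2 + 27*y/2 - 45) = (y + 3/2)/(y + 5)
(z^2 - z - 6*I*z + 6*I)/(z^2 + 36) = (z - 1)/(z + 6*I)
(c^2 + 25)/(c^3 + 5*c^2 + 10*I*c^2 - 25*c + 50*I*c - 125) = (c - 5*I)/(c^2 + 5*c*(1 + I) + 25*I)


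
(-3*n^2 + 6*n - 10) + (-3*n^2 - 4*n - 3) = -6*n^2 + 2*n - 13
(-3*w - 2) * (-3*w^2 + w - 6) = 9*w^3 + 3*w^2 + 16*w + 12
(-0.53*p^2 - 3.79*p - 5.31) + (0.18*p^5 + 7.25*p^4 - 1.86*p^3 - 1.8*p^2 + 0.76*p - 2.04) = 0.18*p^5 + 7.25*p^4 - 1.86*p^3 - 2.33*p^2 - 3.03*p - 7.35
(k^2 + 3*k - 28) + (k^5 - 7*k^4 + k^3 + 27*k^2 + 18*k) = k^5 - 7*k^4 + k^3 + 28*k^2 + 21*k - 28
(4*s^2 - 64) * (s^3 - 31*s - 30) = 4*s^5 - 188*s^3 - 120*s^2 + 1984*s + 1920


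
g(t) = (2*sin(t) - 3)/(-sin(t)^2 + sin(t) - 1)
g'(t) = (2*sin(t)*cos(t) - cos(t))*(2*sin(t) - 3)/(-sin(t)^2 + sin(t) - 1)^2 + 2*cos(t)/(-sin(t)^2 + sin(t) - 1)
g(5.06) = 1.73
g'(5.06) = 0.36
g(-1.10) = 1.78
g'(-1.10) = 0.50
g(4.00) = 1.94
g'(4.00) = -0.81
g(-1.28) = 1.71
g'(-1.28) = 0.30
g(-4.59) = 1.02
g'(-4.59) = 0.37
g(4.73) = 1.67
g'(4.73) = 0.02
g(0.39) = 2.93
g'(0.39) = -1.57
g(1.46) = 1.02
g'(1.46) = -0.33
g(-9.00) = 2.42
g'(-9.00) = -1.39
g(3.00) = 3.09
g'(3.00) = -0.25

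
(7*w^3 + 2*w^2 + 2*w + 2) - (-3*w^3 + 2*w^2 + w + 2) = 10*w^3 + w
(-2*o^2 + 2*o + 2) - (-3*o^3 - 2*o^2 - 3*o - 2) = 3*o^3 + 5*o + 4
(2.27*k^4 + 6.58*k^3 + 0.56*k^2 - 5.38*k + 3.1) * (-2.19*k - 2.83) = -4.9713*k^5 - 20.8343*k^4 - 19.8478*k^3 + 10.1974*k^2 + 8.4364*k - 8.773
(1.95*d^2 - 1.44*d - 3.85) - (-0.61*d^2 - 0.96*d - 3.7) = 2.56*d^2 - 0.48*d - 0.15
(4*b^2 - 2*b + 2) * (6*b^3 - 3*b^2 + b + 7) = 24*b^5 - 24*b^4 + 22*b^3 + 20*b^2 - 12*b + 14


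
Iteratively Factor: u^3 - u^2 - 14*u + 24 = (u - 2)*(u^2 + u - 12) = (u - 3)*(u - 2)*(u + 4)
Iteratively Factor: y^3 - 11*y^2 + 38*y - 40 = (y - 5)*(y^2 - 6*y + 8) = (y - 5)*(y - 4)*(y - 2)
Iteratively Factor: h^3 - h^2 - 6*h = (h - 3)*(h^2 + 2*h) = (h - 3)*(h + 2)*(h)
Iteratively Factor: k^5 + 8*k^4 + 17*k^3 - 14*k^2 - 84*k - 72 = (k + 2)*(k^4 + 6*k^3 + 5*k^2 - 24*k - 36) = (k - 2)*(k + 2)*(k^3 + 8*k^2 + 21*k + 18) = (k - 2)*(k + 2)*(k + 3)*(k^2 + 5*k + 6) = (k - 2)*(k + 2)^2*(k + 3)*(k + 3)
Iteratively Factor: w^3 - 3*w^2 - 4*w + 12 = (w - 3)*(w^2 - 4) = (w - 3)*(w - 2)*(w + 2)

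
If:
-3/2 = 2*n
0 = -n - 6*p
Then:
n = -3/4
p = 1/8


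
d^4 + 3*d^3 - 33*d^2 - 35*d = d*(d - 5)*(d + 1)*(d + 7)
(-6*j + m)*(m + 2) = -6*j*m - 12*j + m^2 + 2*m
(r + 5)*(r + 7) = r^2 + 12*r + 35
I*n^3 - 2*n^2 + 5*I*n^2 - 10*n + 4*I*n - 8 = (n + 4)*(n + 2*I)*(I*n + I)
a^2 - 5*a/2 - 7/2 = (a - 7/2)*(a + 1)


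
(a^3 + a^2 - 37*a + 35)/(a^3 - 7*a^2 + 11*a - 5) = (a + 7)/(a - 1)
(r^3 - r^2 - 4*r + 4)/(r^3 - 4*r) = (r - 1)/r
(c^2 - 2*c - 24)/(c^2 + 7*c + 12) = (c - 6)/(c + 3)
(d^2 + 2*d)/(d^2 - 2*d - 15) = d*(d + 2)/(d^2 - 2*d - 15)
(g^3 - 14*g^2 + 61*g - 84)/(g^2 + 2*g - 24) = (g^2 - 10*g + 21)/(g + 6)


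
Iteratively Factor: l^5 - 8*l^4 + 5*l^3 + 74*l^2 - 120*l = (l - 5)*(l^4 - 3*l^3 - 10*l^2 + 24*l) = (l - 5)*(l - 4)*(l^3 + l^2 - 6*l) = (l - 5)*(l - 4)*(l + 3)*(l^2 - 2*l) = (l - 5)*(l - 4)*(l - 2)*(l + 3)*(l)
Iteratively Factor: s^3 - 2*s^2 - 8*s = (s - 4)*(s^2 + 2*s) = (s - 4)*(s + 2)*(s)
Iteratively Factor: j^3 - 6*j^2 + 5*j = (j - 1)*(j^2 - 5*j) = (j - 5)*(j - 1)*(j)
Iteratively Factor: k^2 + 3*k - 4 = (k - 1)*(k + 4)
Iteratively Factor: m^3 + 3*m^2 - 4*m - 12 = (m + 2)*(m^2 + m - 6) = (m + 2)*(m + 3)*(m - 2)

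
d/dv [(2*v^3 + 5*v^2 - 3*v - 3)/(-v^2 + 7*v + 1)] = 2*(-v^4 + 14*v^3 + 19*v^2 + 2*v + 9)/(v^4 - 14*v^3 + 47*v^2 + 14*v + 1)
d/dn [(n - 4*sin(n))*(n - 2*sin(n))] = -6*n*cos(n) + 2*n - 6*sin(n) + 8*sin(2*n)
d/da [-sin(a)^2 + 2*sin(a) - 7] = 2*(1 - sin(a))*cos(a)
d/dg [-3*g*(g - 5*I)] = -6*g + 15*I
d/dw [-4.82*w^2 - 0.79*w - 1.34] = -9.64*w - 0.79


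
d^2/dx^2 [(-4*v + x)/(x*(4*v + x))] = 2*(-64*v^3 - 48*v^2*x - 12*v*x^2 + x^3)/(x^3*(64*v^3 + 48*v^2*x + 12*v*x^2 + x^3))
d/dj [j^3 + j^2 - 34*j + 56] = 3*j^2 + 2*j - 34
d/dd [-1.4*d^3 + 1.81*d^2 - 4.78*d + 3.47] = -4.2*d^2 + 3.62*d - 4.78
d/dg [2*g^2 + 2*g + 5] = 4*g + 2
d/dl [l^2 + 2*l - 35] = 2*l + 2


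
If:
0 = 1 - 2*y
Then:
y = 1/2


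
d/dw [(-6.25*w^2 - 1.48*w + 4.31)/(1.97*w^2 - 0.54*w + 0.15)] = (6.2906*w^2 - 18.8564*w + 2.1054)/(3.8809*w^4 - 2.1276*w^3 + 0.8826*w^2 - 0.162*w + 0.0225)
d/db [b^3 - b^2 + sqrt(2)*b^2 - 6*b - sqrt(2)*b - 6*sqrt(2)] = 3*b^2 - 2*b + 2*sqrt(2)*b - 6 - sqrt(2)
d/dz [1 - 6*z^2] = -12*z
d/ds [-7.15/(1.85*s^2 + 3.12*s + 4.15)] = (26.455*s + 22.308)/(1.85*s^2 + 3.12*s + 4.15)^2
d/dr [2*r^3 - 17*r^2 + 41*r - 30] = 6*r^2 - 34*r + 41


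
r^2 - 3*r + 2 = (r - 2)*(r - 1)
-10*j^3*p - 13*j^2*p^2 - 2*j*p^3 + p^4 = p*(-5*j + p)*(j + p)*(2*j + p)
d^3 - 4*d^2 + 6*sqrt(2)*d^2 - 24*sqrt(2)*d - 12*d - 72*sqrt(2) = (d - 6)*(d + 2)*(d + 6*sqrt(2))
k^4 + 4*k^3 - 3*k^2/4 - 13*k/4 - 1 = (k - 1)*(k + 1/2)^2*(k + 4)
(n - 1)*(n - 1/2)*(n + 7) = n^3 + 11*n^2/2 - 10*n + 7/2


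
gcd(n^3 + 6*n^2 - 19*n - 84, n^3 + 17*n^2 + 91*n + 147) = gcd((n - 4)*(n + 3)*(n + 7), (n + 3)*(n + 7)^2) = n^2 + 10*n + 21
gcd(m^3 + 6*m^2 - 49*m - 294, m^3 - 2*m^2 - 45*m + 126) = m + 7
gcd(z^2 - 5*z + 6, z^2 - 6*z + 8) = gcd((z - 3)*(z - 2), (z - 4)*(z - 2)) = z - 2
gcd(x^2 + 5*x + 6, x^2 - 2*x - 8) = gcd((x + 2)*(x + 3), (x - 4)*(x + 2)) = x + 2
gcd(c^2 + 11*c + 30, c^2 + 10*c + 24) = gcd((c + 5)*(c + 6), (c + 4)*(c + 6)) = c + 6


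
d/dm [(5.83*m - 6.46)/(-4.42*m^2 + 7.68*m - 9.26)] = (25.7686*m^2 - 57.1064*m - 4.373)/(19.5364*m^4 - 67.8912*m^3 + 140.8408*m^2 - 142.2336*m + 85.7476)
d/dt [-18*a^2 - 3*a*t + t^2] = -3*a + 2*t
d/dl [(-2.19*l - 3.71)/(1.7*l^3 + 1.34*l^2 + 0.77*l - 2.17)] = (7.446*l^3 + 21.8556*l^2 + 9.9428*l + 7.609)/(2.89*l^6 + 4.556*l^5 + 4.4136*l^4 - 5.3144*l^3 - 5.2227*l^2 - 3.3418*l + 4.7089)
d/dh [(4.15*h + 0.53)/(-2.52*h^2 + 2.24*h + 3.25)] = (10.458*h^2 + 2.6712*h + 12.3003)/(6.3504*h^4 - 11.2896*h^3 - 11.3624*h^2 + 14.56*h + 10.5625)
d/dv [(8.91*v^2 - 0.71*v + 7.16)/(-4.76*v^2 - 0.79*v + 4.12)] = (-10.4185*v^2 + 141.5816*v + 2.7312)/(22.6576*v^4 + 7.5208*v^3 - 38.5983*v^2 - 6.5096*v + 16.9744)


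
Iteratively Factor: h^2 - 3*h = (h)*(h - 3)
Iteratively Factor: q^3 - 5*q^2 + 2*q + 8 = (q - 2)*(q^2 - 3*q - 4) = (q - 2)*(q + 1)*(q - 4)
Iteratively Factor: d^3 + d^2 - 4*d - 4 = (d + 1)*(d^2 - 4) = (d - 2)*(d + 1)*(d + 2)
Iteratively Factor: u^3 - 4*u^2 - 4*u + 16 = (u - 2)*(u^2 - 2*u - 8) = (u - 2)*(u + 2)*(u - 4)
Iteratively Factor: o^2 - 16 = (o - 4)*(o + 4)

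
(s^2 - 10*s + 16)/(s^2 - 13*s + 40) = (s - 2)/(s - 5)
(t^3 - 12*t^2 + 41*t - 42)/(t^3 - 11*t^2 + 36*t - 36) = (t - 7)/(t - 6)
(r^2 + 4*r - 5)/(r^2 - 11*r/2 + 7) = 2*(r^2 + 4*r - 5)/(2*r^2 - 11*r + 14)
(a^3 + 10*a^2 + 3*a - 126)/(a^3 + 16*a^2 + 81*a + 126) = (a - 3)/(a + 3)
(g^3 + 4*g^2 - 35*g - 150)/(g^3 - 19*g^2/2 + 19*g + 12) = 2*(g^2 + 10*g + 25)/(2*g^2 - 7*g - 4)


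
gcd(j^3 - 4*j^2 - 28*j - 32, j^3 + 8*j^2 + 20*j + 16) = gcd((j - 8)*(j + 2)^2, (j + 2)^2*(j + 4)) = j^2 + 4*j + 4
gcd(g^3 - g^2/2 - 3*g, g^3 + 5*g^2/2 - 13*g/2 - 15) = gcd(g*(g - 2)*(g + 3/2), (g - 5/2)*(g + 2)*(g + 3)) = 1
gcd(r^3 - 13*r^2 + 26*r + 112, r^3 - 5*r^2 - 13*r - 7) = r - 7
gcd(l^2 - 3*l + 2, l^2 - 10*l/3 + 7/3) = l - 1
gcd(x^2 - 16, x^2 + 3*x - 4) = x + 4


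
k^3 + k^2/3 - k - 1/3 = (k - 1)*(k + 1/3)*(k + 1)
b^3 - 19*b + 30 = (b - 3)*(b - 2)*(b + 5)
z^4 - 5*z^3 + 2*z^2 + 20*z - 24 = (z - 3)*(z - 2)^2*(z + 2)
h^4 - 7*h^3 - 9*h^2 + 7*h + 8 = (h - 8)*(h - 1)*(h + 1)^2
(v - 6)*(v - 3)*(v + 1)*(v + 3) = v^4 - 5*v^3 - 15*v^2 + 45*v + 54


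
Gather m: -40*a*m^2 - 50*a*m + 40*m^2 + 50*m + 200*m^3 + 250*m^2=200*m^3 + m^2*(290 - 40*a) + m*(50 - 50*a)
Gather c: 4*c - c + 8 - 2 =3*c + 6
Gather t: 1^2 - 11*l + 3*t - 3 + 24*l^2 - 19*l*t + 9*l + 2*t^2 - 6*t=24*l^2 - 2*l + 2*t^2 + t*(-19*l - 3) - 2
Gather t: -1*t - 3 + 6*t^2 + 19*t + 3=6*t^2 + 18*t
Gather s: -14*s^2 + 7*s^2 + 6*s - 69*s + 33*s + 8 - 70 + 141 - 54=-7*s^2 - 30*s + 25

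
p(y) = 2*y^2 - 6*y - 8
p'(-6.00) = -30.00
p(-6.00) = 100.00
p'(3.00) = 6.00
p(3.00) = -8.00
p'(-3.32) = -19.28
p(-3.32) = 33.96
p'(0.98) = -2.08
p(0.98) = -11.96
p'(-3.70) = -20.80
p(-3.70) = 41.58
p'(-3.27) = -19.08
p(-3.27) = 33.01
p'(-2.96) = -17.84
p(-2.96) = 27.28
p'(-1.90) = -13.60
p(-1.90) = 10.62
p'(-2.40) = -15.60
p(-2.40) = 17.92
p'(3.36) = 7.44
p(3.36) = -5.58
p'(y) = 4*y - 6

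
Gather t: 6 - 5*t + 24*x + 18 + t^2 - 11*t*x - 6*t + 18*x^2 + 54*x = t^2 + t*(-11*x - 11) + 18*x^2 + 78*x + 24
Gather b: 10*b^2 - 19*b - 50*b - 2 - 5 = 10*b^2 - 69*b - 7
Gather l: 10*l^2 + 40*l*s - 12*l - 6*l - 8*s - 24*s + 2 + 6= 10*l^2 + l*(40*s - 18) - 32*s + 8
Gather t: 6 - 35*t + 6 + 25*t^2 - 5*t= 25*t^2 - 40*t + 12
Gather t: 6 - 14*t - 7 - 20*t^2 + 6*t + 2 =-20*t^2 - 8*t + 1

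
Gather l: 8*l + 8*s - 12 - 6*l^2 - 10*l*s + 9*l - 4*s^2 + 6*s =-6*l^2 + l*(17 - 10*s) - 4*s^2 + 14*s - 12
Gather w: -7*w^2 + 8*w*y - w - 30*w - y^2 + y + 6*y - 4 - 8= -7*w^2 + w*(8*y - 31) - y^2 + 7*y - 12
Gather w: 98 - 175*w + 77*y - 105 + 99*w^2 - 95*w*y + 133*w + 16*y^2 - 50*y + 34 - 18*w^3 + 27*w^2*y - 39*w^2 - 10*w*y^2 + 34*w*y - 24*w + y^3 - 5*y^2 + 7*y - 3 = -18*w^3 + w^2*(27*y + 60) + w*(-10*y^2 - 61*y - 66) + y^3 + 11*y^2 + 34*y + 24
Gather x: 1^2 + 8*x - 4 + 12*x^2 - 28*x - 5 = 12*x^2 - 20*x - 8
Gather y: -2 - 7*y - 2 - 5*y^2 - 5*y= -5*y^2 - 12*y - 4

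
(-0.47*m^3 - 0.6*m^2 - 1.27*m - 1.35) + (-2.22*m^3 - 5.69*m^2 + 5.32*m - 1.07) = -2.69*m^3 - 6.29*m^2 + 4.05*m - 2.42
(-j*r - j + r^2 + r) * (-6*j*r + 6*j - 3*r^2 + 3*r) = 6*j^2*r^2 - 6*j^2 - 3*j*r^3 + 3*j*r - 3*r^4 + 3*r^2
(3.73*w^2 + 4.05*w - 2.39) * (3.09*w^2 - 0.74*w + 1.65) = 11.5257*w^4 + 9.7543*w^3 - 4.2276*w^2 + 8.4511*w - 3.9435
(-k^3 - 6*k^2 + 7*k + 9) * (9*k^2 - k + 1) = -9*k^5 - 53*k^4 + 68*k^3 + 68*k^2 - 2*k + 9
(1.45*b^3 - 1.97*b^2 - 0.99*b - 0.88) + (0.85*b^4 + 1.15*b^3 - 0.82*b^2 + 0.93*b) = 0.85*b^4 + 2.6*b^3 - 2.79*b^2 - 0.0599999999999999*b - 0.88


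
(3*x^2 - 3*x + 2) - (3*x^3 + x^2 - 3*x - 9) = -3*x^3 + 2*x^2 + 11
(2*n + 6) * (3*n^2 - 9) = 6*n^3 + 18*n^2 - 18*n - 54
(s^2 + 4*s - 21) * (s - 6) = s^3 - 2*s^2 - 45*s + 126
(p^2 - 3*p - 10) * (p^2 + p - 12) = p^4 - 2*p^3 - 25*p^2 + 26*p + 120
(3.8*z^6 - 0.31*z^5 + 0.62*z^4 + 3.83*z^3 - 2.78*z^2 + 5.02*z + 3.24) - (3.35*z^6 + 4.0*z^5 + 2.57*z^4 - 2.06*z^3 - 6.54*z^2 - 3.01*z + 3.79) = 0.45*z^6 - 4.31*z^5 - 1.95*z^4 + 5.89*z^3 + 3.76*z^2 + 8.03*z - 0.55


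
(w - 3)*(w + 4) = w^2 + w - 12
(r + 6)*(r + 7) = r^2 + 13*r + 42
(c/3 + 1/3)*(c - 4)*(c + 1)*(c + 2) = c^4/3 - 11*c^2/3 - 6*c - 8/3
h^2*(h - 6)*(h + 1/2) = h^4 - 11*h^3/2 - 3*h^2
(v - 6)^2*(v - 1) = v^3 - 13*v^2 + 48*v - 36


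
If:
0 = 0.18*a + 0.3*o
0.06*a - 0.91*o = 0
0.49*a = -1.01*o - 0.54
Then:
No Solution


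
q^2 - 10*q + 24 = (q - 6)*(q - 4)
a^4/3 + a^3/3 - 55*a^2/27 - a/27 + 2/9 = (a/3 + 1)*(a - 2)*(a - 1/3)*(a + 1/3)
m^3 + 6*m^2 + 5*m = m*(m + 1)*(m + 5)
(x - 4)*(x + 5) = x^2 + x - 20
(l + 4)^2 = l^2 + 8*l + 16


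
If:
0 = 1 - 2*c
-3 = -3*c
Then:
No Solution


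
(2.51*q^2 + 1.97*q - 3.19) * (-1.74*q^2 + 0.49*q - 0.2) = -4.3674*q^4 - 2.1979*q^3 + 6.0139*q^2 - 1.9571*q + 0.638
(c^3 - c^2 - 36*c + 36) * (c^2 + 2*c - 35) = c^5 + c^4 - 73*c^3 - c^2 + 1332*c - 1260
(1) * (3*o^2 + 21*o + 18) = 3*o^2 + 21*o + 18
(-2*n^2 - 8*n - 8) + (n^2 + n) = -n^2 - 7*n - 8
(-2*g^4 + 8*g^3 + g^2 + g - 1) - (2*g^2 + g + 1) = -2*g^4 + 8*g^3 - g^2 - 2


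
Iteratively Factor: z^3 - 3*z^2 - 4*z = (z + 1)*(z^2 - 4*z) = z*(z + 1)*(z - 4)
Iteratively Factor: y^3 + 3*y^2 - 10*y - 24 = (y + 4)*(y^2 - y - 6) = (y - 3)*(y + 4)*(y + 2)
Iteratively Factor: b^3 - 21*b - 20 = (b + 1)*(b^2 - b - 20) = (b - 5)*(b + 1)*(b + 4)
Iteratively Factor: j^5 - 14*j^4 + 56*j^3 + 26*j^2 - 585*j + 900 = (j - 3)*(j^4 - 11*j^3 + 23*j^2 + 95*j - 300) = (j - 4)*(j - 3)*(j^3 - 7*j^2 - 5*j + 75) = (j - 5)*(j - 4)*(j - 3)*(j^2 - 2*j - 15) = (j - 5)^2*(j - 4)*(j - 3)*(j + 3)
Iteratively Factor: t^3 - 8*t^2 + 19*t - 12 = (t - 4)*(t^2 - 4*t + 3) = (t - 4)*(t - 1)*(t - 3)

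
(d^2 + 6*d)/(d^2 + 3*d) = (d + 6)/(d + 3)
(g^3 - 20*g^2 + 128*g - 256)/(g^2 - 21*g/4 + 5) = 4*(g^2 - 16*g + 64)/(4*g - 5)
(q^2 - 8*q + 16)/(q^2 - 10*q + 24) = (q - 4)/(q - 6)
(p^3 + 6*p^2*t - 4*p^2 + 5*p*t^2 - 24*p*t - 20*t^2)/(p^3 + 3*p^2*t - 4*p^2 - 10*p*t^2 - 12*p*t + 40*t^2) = (p + t)/(p - 2*t)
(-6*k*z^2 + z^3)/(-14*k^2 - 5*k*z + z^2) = z^2*(6*k - z)/(14*k^2 + 5*k*z - z^2)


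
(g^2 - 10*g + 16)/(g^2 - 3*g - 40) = (g - 2)/(g + 5)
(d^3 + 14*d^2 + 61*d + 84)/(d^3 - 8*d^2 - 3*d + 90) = (d^2 + 11*d + 28)/(d^2 - 11*d + 30)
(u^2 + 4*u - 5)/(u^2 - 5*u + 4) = (u + 5)/(u - 4)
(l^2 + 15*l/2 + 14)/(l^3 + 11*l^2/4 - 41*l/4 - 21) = 2*(2*l + 7)/(4*l^2 - 5*l - 21)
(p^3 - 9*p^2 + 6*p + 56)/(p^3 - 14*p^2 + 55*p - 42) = (p^2 - 2*p - 8)/(p^2 - 7*p + 6)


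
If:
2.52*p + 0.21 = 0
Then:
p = -0.08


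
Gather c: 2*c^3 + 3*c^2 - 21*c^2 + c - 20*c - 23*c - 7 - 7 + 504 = 2*c^3 - 18*c^2 - 42*c + 490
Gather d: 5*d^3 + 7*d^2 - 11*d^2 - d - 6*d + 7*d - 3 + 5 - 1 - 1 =5*d^3 - 4*d^2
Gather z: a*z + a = a*z + a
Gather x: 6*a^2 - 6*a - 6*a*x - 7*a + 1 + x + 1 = 6*a^2 - 13*a + x*(1 - 6*a) + 2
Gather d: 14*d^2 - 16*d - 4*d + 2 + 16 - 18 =14*d^2 - 20*d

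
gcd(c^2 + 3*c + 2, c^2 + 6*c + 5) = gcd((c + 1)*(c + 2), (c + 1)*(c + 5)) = c + 1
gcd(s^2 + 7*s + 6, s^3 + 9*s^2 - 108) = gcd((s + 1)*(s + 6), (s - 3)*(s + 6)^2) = s + 6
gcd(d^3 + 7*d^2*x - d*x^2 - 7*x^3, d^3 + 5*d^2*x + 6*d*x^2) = 1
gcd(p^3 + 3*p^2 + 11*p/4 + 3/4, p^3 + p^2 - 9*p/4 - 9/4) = p^2 + 5*p/2 + 3/2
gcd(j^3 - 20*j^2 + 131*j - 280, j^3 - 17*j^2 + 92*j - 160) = j^2 - 13*j + 40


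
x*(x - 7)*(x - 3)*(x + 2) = x^4 - 8*x^3 + x^2 + 42*x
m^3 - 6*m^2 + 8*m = m*(m - 4)*(m - 2)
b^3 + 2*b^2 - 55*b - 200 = (b - 8)*(b + 5)^2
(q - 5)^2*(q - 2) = q^3 - 12*q^2 + 45*q - 50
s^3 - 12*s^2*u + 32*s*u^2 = s*(s - 8*u)*(s - 4*u)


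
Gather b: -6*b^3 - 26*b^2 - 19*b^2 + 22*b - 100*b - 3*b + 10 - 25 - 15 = -6*b^3 - 45*b^2 - 81*b - 30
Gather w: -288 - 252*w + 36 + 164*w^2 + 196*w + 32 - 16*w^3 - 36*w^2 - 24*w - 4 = -16*w^3 + 128*w^2 - 80*w - 224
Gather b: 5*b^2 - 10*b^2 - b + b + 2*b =-5*b^2 + 2*b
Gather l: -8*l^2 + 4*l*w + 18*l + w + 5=-8*l^2 + l*(4*w + 18) + w + 5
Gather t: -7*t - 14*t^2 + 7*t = -14*t^2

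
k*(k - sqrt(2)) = k^2 - sqrt(2)*k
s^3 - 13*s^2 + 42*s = s*(s - 7)*(s - 6)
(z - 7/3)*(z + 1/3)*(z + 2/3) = z^3 - 4*z^2/3 - 19*z/9 - 14/27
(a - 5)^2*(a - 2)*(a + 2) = a^4 - 10*a^3 + 21*a^2 + 40*a - 100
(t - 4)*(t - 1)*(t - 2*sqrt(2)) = t^3 - 5*t^2 - 2*sqrt(2)*t^2 + 4*t + 10*sqrt(2)*t - 8*sqrt(2)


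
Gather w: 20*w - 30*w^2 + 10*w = -30*w^2 + 30*w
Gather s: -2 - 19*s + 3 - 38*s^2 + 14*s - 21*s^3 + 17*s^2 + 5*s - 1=-21*s^3 - 21*s^2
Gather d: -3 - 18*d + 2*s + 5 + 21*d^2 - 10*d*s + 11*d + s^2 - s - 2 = 21*d^2 + d*(-10*s - 7) + s^2 + s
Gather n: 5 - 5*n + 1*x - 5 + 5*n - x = 0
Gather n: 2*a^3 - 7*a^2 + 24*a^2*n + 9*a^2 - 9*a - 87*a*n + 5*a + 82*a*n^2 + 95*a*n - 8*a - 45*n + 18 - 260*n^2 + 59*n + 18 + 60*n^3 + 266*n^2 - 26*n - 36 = 2*a^3 + 2*a^2 - 12*a + 60*n^3 + n^2*(82*a + 6) + n*(24*a^2 + 8*a - 12)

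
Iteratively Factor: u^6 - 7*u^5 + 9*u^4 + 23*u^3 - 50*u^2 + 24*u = (u - 4)*(u^5 - 3*u^4 - 3*u^3 + 11*u^2 - 6*u) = (u - 4)*(u - 1)*(u^4 - 2*u^3 - 5*u^2 + 6*u) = (u - 4)*(u - 3)*(u - 1)*(u^3 + u^2 - 2*u) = u*(u - 4)*(u - 3)*(u - 1)*(u^2 + u - 2) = u*(u - 4)*(u - 3)*(u - 1)^2*(u + 2)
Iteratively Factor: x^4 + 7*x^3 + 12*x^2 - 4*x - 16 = (x + 2)*(x^3 + 5*x^2 + 2*x - 8) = (x + 2)^2*(x^2 + 3*x - 4) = (x - 1)*(x + 2)^2*(x + 4)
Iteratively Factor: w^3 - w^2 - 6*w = (w)*(w^2 - w - 6) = w*(w - 3)*(w + 2)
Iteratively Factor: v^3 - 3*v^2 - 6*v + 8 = (v - 1)*(v^2 - 2*v - 8) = (v - 4)*(v - 1)*(v + 2)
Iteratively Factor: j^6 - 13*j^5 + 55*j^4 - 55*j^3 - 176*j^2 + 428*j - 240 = (j - 4)*(j^5 - 9*j^4 + 19*j^3 + 21*j^2 - 92*j + 60) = (j - 4)*(j - 2)*(j^4 - 7*j^3 + 5*j^2 + 31*j - 30) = (j - 4)*(j - 3)*(j - 2)*(j^3 - 4*j^2 - 7*j + 10) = (j - 5)*(j - 4)*(j - 3)*(j - 2)*(j^2 + j - 2) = (j - 5)*(j - 4)*(j - 3)*(j - 2)*(j - 1)*(j + 2)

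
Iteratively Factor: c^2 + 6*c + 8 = (c + 4)*(c + 2)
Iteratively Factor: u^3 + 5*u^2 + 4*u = (u)*(u^2 + 5*u + 4) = u*(u + 1)*(u + 4)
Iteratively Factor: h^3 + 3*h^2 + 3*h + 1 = (h + 1)*(h^2 + 2*h + 1) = (h + 1)^2*(h + 1)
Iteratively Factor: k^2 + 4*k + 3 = (k + 3)*(k + 1)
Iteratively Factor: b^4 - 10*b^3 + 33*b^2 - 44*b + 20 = (b - 2)*(b^3 - 8*b^2 + 17*b - 10) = (b - 5)*(b - 2)*(b^2 - 3*b + 2) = (b - 5)*(b - 2)^2*(b - 1)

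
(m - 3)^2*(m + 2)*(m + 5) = m^4 + m^3 - 23*m^2 + 3*m + 90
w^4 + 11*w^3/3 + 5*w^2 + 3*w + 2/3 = (w + 2/3)*(w + 1)^3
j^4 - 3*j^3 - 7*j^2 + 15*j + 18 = (j - 3)^2*(j + 1)*(j + 2)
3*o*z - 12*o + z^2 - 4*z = (3*o + z)*(z - 4)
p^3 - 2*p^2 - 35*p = p*(p - 7)*(p + 5)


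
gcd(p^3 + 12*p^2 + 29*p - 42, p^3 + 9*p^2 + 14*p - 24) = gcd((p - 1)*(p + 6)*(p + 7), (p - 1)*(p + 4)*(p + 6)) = p^2 + 5*p - 6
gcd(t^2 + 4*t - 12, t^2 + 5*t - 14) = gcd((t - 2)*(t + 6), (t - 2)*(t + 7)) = t - 2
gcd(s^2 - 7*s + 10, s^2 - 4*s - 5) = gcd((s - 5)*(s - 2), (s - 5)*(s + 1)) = s - 5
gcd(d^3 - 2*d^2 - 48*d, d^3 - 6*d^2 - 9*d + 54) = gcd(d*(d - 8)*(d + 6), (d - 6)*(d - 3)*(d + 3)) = 1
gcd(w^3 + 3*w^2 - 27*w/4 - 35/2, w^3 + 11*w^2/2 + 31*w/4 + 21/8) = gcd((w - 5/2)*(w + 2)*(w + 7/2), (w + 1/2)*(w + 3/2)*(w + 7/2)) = w + 7/2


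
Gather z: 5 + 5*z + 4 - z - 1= 4*z + 8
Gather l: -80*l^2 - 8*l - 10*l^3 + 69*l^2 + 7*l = -10*l^3 - 11*l^2 - l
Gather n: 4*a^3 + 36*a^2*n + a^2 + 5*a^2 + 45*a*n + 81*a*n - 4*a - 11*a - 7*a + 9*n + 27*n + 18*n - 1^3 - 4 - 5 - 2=4*a^3 + 6*a^2 - 22*a + n*(36*a^2 + 126*a + 54) - 12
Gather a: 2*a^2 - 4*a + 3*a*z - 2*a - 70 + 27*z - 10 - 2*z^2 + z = 2*a^2 + a*(3*z - 6) - 2*z^2 + 28*z - 80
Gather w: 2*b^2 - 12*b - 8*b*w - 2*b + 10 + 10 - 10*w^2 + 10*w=2*b^2 - 14*b - 10*w^2 + w*(10 - 8*b) + 20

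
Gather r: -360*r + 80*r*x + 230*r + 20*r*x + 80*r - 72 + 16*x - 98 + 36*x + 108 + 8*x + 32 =r*(100*x - 50) + 60*x - 30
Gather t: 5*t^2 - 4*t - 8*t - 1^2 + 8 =5*t^2 - 12*t + 7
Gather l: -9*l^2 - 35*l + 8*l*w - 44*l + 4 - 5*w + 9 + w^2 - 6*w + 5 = -9*l^2 + l*(8*w - 79) + w^2 - 11*w + 18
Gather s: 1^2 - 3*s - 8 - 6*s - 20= -9*s - 27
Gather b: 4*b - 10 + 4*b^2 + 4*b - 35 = 4*b^2 + 8*b - 45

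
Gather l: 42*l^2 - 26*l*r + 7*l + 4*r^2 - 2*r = 42*l^2 + l*(7 - 26*r) + 4*r^2 - 2*r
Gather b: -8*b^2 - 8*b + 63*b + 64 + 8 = -8*b^2 + 55*b + 72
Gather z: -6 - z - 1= -z - 7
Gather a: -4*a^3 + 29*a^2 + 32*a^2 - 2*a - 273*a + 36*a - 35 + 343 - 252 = -4*a^3 + 61*a^2 - 239*a + 56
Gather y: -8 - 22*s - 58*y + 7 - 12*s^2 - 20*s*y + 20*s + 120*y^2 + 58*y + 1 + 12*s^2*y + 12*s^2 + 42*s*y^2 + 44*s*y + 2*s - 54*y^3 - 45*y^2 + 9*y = -54*y^3 + y^2*(42*s + 75) + y*(12*s^2 + 24*s + 9)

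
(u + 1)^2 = u^2 + 2*u + 1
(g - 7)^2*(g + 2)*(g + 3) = g^4 - 9*g^3 - 15*g^2 + 161*g + 294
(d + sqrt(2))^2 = d^2 + 2*sqrt(2)*d + 2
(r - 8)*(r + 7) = r^2 - r - 56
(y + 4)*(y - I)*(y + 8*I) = y^3 + 4*y^2 + 7*I*y^2 + 8*y + 28*I*y + 32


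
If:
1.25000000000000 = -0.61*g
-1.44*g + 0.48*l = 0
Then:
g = -2.05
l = -6.15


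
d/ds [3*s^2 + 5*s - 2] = 6*s + 5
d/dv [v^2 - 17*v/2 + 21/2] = 2*v - 17/2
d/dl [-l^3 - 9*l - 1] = -3*l^2 - 9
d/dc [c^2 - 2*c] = 2*c - 2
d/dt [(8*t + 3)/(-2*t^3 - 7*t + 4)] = (-16*t^3 - 56*t + (8*t + 3)*(6*t^2 + 7) + 32)/(2*t^3 + 7*t - 4)^2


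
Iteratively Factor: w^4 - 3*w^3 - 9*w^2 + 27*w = (w)*(w^3 - 3*w^2 - 9*w + 27) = w*(w + 3)*(w^2 - 6*w + 9) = w*(w - 3)*(w + 3)*(w - 3)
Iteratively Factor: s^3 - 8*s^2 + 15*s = (s - 5)*(s^2 - 3*s) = (s - 5)*(s - 3)*(s)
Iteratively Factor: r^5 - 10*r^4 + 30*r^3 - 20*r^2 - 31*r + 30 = (r - 2)*(r^4 - 8*r^3 + 14*r^2 + 8*r - 15) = (r - 5)*(r - 2)*(r^3 - 3*r^2 - r + 3) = (r - 5)*(r - 2)*(r - 1)*(r^2 - 2*r - 3) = (r - 5)*(r - 3)*(r - 2)*(r - 1)*(r + 1)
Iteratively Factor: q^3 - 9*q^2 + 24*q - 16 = (q - 1)*(q^2 - 8*q + 16) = (q - 4)*(q - 1)*(q - 4)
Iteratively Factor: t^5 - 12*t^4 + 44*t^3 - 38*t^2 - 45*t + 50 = (t - 5)*(t^4 - 7*t^3 + 9*t^2 + 7*t - 10) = (t - 5)^2*(t^3 - 2*t^2 - t + 2) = (t - 5)^2*(t - 1)*(t^2 - t - 2) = (t - 5)^2*(t - 1)*(t + 1)*(t - 2)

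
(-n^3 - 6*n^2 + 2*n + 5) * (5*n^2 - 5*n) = -5*n^5 - 25*n^4 + 40*n^3 + 15*n^2 - 25*n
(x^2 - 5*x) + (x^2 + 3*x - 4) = 2*x^2 - 2*x - 4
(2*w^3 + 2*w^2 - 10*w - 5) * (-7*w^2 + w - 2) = -14*w^5 - 12*w^4 + 68*w^3 + 21*w^2 + 15*w + 10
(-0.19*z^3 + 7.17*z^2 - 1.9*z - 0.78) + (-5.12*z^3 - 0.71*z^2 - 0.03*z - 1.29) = -5.31*z^3 + 6.46*z^2 - 1.93*z - 2.07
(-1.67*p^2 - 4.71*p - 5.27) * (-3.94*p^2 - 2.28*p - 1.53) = 6.5798*p^4 + 22.365*p^3 + 34.0577*p^2 + 19.2219*p + 8.0631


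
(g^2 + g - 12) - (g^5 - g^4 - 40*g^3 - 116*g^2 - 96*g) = -g^5 + g^4 + 40*g^3 + 117*g^2 + 97*g - 12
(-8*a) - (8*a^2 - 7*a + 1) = -8*a^2 - a - 1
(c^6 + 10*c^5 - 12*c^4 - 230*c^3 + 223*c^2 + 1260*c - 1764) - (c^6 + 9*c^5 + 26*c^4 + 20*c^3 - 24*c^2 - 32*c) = c^5 - 38*c^4 - 250*c^3 + 247*c^2 + 1292*c - 1764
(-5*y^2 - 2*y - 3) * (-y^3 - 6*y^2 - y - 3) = 5*y^5 + 32*y^4 + 20*y^3 + 35*y^2 + 9*y + 9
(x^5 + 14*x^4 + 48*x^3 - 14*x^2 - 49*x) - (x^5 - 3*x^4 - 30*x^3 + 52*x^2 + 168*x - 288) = 17*x^4 + 78*x^3 - 66*x^2 - 217*x + 288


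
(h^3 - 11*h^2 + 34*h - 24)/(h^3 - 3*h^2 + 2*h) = (h^2 - 10*h + 24)/(h*(h - 2))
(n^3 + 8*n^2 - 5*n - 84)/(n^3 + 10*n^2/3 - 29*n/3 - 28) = 3*(n + 7)/(3*n + 7)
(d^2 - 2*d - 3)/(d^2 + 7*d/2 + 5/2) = 2*(d - 3)/(2*d + 5)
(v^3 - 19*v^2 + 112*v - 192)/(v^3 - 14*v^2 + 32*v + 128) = (v - 3)/(v + 2)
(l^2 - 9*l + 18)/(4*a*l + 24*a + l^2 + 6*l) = (l^2 - 9*l + 18)/(4*a*l + 24*a + l^2 + 6*l)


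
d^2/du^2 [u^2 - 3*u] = 2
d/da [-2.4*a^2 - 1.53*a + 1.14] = -4.8*a - 1.53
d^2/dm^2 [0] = 0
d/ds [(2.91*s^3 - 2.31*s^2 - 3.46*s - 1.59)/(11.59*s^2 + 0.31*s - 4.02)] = (33.7269*s^4 + 1.8042*s^3 + 4.2907*s^2 + 55.4286*s + 14.4021)/(134.3281*s^4 + 7.1858*s^3 - 93.0875*s^2 - 2.4924*s + 16.1604)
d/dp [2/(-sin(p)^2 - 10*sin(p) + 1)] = 4*(sin(p) + 5)*cos(p)/(10*sin(p) - cos(p)^2)^2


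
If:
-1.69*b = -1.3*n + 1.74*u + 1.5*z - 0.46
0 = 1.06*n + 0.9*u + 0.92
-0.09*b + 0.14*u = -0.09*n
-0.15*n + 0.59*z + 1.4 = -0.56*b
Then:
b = 0.03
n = -1.95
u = 1.28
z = -2.90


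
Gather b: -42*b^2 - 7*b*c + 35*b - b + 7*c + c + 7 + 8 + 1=-42*b^2 + b*(34 - 7*c) + 8*c + 16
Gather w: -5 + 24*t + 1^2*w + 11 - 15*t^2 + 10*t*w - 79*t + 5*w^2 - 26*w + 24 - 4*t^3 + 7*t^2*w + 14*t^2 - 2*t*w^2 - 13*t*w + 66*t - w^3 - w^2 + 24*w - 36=-4*t^3 - t^2 + 11*t - w^3 + w^2*(4 - 2*t) + w*(7*t^2 - 3*t - 1) - 6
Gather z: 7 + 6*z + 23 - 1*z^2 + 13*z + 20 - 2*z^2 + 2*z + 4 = -3*z^2 + 21*z + 54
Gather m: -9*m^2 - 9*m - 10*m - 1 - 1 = -9*m^2 - 19*m - 2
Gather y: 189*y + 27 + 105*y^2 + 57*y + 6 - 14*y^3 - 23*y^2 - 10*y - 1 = -14*y^3 + 82*y^2 + 236*y + 32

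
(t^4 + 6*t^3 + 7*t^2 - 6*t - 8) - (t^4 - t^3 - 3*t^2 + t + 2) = 7*t^3 + 10*t^2 - 7*t - 10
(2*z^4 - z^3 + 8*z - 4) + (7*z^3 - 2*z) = 2*z^4 + 6*z^3 + 6*z - 4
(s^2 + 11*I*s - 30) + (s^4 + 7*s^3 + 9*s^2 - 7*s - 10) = s^4 + 7*s^3 + 10*s^2 - 7*s + 11*I*s - 40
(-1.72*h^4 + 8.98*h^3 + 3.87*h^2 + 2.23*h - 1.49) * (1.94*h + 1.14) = -3.3368*h^5 + 15.4604*h^4 + 17.745*h^3 + 8.738*h^2 - 0.3484*h - 1.6986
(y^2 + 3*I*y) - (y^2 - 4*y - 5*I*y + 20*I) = 4*y + 8*I*y - 20*I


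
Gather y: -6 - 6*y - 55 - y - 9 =-7*y - 70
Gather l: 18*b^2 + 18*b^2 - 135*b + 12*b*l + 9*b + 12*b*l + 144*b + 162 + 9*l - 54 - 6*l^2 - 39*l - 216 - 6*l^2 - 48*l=36*b^2 + 18*b - 12*l^2 + l*(24*b - 78) - 108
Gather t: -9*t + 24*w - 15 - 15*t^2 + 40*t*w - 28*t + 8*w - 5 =-15*t^2 + t*(40*w - 37) + 32*w - 20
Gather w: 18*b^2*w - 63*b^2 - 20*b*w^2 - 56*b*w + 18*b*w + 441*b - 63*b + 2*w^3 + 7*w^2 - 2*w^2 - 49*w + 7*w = -63*b^2 + 378*b + 2*w^3 + w^2*(5 - 20*b) + w*(18*b^2 - 38*b - 42)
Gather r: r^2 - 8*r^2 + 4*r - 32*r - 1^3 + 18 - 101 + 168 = -7*r^2 - 28*r + 84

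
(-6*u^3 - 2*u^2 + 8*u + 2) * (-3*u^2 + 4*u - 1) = 18*u^5 - 18*u^4 - 26*u^3 + 28*u^2 - 2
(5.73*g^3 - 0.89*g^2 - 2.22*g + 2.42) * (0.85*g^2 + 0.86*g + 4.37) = 4.8705*g^5 + 4.1713*g^4 + 22.3877*g^3 - 3.7415*g^2 - 7.6202*g + 10.5754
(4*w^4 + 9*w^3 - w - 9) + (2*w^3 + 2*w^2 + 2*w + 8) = 4*w^4 + 11*w^3 + 2*w^2 + w - 1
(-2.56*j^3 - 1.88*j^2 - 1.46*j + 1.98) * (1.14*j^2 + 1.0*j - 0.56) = -2.9184*j^5 - 4.7032*j^4 - 2.1108*j^3 + 1.85*j^2 + 2.7976*j - 1.1088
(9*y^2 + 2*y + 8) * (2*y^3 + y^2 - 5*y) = 18*y^5 + 13*y^4 - 27*y^3 - 2*y^2 - 40*y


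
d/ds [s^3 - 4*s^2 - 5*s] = 3*s^2 - 8*s - 5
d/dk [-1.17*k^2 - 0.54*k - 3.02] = -2.34*k - 0.54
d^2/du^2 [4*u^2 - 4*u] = 8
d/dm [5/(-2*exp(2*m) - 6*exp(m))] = 5*(2*exp(m) + 3)*exp(-m)/(2*(exp(m) + 3)^2)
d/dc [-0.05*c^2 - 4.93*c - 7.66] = -0.1*c - 4.93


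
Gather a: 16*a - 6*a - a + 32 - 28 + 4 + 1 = 9*a + 9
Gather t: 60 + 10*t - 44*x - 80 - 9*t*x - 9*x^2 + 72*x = t*(10 - 9*x) - 9*x^2 + 28*x - 20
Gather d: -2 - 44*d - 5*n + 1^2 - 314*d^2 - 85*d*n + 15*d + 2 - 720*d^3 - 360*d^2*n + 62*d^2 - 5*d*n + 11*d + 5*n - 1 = -720*d^3 + d^2*(-360*n - 252) + d*(-90*n - 18)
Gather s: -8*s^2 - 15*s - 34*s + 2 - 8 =-8*s^2 - 49*s - 6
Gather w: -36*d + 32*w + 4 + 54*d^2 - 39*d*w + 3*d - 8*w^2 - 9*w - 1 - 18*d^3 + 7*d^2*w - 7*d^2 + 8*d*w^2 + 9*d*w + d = -18*d^3 + 47*d^2 - 32*d + w^2*(8*d - 8) + w*(7*d^2 - 30*d + 23) + 3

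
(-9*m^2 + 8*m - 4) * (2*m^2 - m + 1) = -18*m^4 + 25*m^3 - 25*m^2 + 12*m - 4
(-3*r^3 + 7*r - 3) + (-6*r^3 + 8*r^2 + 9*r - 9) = -9*r^3 + 8*r^2 + 16*r - 12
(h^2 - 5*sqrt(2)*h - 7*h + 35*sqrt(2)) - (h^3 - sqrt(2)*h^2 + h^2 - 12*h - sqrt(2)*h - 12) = -h^3 + sqrt(2)*h^2 - 4*sqrt(2)*h + 5*h + 12 + 35*sqrt(2)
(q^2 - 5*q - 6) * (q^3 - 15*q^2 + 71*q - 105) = q^5 - 20*q^4 + 140*q^3 - 370*q^2 + 99*q + 630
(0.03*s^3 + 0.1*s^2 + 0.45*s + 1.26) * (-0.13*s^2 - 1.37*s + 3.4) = -0.0039*s^5 - 0.0541*s^4 - 0.0935*s^3 - 0.4403*s^2 - 0.1962*s + 4.284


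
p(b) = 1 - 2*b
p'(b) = -2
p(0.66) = -0.32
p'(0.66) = -2.00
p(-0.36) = 1.72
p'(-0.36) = -2.00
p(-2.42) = 5.84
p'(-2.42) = -2.00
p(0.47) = 0.06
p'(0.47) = -2.00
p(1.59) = -2.18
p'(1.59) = -2.00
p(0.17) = 0.66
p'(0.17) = -2.00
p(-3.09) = 7.18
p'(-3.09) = -2.00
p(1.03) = -1.06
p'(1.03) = -2.00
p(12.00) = -23.00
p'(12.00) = -2.00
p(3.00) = -5.00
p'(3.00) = -2.00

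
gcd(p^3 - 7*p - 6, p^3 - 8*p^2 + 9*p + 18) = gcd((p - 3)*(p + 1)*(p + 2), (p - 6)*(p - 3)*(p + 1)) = p^2 - 2*p - 3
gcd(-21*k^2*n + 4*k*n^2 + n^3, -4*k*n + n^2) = n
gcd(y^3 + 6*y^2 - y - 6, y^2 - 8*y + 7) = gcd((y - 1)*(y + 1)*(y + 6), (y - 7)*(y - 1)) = y - 1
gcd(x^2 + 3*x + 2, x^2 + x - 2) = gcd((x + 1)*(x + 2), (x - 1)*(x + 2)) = x + 2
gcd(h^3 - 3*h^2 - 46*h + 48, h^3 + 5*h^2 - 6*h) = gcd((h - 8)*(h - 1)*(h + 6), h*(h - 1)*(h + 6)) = h^2 + 5*h - 6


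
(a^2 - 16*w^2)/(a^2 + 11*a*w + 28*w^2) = (a - 4*w)/(a + 7*w)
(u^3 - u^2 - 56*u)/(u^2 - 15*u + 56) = u*(u + 7)/(u - 7)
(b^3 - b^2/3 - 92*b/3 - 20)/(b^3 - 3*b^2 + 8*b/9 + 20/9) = 3*(b^2 - b - 30)/(3*b^2 - 11*b + 10)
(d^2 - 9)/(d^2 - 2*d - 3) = (d + 3)/(d + 1)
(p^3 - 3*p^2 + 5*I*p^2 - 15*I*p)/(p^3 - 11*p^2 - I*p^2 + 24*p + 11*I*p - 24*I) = p*(p + 5*I)/(p^2 - p*(8 + I) + 8*I)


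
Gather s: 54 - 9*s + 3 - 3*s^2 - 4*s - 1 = -3*s^2 - 13*s + 56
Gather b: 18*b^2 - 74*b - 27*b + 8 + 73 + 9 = 18*b^2 - 101*b + 90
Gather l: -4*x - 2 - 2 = -4*x - 4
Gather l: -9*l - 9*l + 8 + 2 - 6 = 4 - 18*l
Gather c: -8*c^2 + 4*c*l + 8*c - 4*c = -8*c^2 + c*(4*l + 4)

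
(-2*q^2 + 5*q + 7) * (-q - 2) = 2*q^3 - q^2 - 17*q - 14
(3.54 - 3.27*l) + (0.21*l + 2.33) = 5.87 - 3.06*l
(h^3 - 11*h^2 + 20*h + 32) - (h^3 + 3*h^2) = -14*h^2 + 20*h + 32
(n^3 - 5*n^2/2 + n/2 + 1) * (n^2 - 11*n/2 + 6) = n^5 - 8*n^4 + 81*n^3/4 - 67*n^2/4 - 5*n/2 + 6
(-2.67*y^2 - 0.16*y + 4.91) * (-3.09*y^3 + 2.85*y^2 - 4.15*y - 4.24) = 8.2503*y^5 - 7.1151*y^4 - 4.5474*y^3 + 25.9783*y^2 - 19.6981*y - 20.8184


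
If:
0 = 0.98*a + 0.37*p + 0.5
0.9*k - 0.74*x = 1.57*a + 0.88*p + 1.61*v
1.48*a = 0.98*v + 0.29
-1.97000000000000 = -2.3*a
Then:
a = 0.86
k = 0.822222222222222*x - 0.26077481207916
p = -3.62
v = 1.00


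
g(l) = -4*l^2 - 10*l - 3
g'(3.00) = -34.00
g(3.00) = -69.00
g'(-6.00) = 38.00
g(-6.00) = -87.00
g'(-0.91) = -2.72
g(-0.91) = 2.79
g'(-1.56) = 2.48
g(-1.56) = 2.87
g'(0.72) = -15.76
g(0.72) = -12.27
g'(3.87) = -40.96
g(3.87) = -101.61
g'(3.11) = -34.88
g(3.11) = -72.79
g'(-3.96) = 21.68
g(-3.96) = -26.13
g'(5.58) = -54.64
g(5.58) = -183.35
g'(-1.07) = -1.44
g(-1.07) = 3.12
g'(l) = -8*l - 10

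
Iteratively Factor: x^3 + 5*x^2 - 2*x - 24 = (x + 3)*(x^2 + 2*x - 8) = (x - 2)*(x + 3)*(x + 4)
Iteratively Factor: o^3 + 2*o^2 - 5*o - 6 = (o + 1)*(o^2 + o - 6) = (o - 2)*(o + 1)*(o + 3)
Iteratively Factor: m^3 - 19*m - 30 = (m + 2)*(m^2 - 2*m - 15) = (m + 2)*(m + 3)*(m - 5)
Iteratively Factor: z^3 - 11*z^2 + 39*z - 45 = (z - 3)*(z^2 - 8*z + 15) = (z - 3)^2*(z - 5)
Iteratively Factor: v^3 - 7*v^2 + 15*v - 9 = (v - 3)*(v^2 - 4*v + 3) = (v - 3)*(v - 1)*(v - 3)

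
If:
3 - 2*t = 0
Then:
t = 3/2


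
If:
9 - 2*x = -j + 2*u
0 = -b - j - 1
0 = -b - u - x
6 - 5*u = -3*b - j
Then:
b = -8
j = 7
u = -11/5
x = 51/5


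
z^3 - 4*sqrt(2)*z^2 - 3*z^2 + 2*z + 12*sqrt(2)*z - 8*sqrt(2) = (z - 2)*(z - 1)*(z - 4*sqrt(2))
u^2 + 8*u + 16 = (u + 4)^2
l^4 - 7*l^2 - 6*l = l*(l - 3)*(l + 1)*(l + 2)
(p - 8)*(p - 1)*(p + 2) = p^3 - 7*p^2 - 10*p + 16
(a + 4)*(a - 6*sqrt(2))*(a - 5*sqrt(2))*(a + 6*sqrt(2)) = a^4 - 5*sqrt(2)*a^3 + 4*a^3 - 72*a^2 - 20*sqrt(2)*a^2 - 288*a + 360*sqrt(2)*a + 1440*sqrt(2)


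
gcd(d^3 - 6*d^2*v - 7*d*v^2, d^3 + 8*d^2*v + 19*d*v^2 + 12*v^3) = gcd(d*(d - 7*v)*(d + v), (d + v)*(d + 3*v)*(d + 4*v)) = d + v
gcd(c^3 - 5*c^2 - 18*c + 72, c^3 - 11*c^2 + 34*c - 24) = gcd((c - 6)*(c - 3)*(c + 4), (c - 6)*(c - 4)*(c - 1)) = c - 6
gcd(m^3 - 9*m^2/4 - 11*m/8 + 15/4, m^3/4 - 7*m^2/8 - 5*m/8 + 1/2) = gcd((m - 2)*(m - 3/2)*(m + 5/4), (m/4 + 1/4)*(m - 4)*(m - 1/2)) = 1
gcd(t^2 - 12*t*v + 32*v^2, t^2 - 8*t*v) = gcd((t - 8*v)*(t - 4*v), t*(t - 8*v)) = t - 8*v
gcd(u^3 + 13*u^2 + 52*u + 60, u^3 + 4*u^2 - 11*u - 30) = u^2 + 7*u + 10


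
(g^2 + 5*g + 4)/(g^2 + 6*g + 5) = (g + 4)/(g + 5)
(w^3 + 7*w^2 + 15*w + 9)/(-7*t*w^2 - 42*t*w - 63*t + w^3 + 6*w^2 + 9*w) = (-w - 1)/(7*t - w)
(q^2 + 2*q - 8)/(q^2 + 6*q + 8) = (q - 2)/(q + 2)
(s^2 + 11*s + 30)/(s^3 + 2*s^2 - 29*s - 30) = (s + 5)/(s^2 - 4*s - 5)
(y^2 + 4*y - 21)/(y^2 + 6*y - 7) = (y - 3)/(y - 1)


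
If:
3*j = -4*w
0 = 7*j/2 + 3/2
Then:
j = -3/7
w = 9/28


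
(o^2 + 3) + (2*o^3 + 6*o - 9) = 2*o^3 + o^2 + 6*o - 6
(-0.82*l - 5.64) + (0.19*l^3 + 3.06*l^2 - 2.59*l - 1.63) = 0.19*l^3 + 3.06*l^2 - 3.41*l - 7.27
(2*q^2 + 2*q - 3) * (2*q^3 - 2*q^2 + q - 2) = 4*q^5 - 8*q^3 + 4*q^2 - 7*q + 6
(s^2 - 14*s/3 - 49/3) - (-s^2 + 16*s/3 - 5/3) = 2*s^2 - 10*s - 44/3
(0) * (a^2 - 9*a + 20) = 0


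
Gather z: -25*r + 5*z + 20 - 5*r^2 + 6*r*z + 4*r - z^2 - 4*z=-5*r^2 - 21*r - z^2 + z*(6*r + 1) + 20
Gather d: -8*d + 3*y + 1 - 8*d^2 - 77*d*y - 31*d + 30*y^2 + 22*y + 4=-8*d^2 + d*(-77*y - 39) + 30*y^2 + 25*y + 5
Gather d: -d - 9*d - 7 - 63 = -10*d - 70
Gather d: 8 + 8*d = 8*d + 8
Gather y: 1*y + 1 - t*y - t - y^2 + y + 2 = -t - y^2 + y*(2 - t) + 3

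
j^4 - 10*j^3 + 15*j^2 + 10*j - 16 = (j - 8)*(j - 2)*(j - 1)*(j + 1)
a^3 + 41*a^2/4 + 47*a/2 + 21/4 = (a + 1/4)*(a + 3)*(a + 7)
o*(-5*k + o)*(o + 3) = -5*k*o^2 - 15*k*o + o^3 + 3*o^2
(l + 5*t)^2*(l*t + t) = l^3*t + 10*l^2*t^2 + l^2*t + 25*l*t^3 + 10*l*t^2 + 25*t^3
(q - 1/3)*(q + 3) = q^2 + 8*q/3 - 1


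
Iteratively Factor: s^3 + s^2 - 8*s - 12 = (s - 3)*(s^2 + 4*s + 4) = (s - 3)*(s + 2)*(s + 2)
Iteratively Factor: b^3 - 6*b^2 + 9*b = (b)*(b^2 - 6*b + 9) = b*(b - 3)*(b - 3)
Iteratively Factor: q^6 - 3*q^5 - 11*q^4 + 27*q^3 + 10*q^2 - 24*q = (q - 2)*(q^5 - q^4 - 13*q^3 + q^2 + 12*q) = (q - 2)*(q + 3)*(q^4 - 4*q^3 - q^2 + 4*q) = (q - 4)*(q - 2)*(q + 3)*(q^3 - q) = (q - 4)*(q - 2)*(q - 1)*(q + 3)*(q^2 + q) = (q - 4)*(q - 2)*(q - 1)*(q + 1)*(q + 3)*(q)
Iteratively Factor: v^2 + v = (v)*(v + 1)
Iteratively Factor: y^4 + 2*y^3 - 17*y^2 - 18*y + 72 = (y + 3)*(y^3 - y^2 - 14*y + 24) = (y - 2)*(y + 3)*(y^2 + y - 12) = (y - 3)*(y - 2)*(y + 3)*(y + 4)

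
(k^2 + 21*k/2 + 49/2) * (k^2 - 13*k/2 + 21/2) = k^4 + 4*k^3 - 133*k^2/4 - 49*k + 1029/4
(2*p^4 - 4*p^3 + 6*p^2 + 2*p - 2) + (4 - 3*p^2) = 2*p^4 - 4*p^3 + 3*p^2 + 2*p + 2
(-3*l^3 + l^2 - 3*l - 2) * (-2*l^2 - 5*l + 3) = 6*l^5 + 13*l^4 - 8*l^3 + 22*l^2 + l - 6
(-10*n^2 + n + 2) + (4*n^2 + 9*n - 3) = -6*n^2 + 10*n - 1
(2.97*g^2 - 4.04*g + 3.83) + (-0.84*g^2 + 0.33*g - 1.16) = 2.13*g^2 - 3.71*g + 2.67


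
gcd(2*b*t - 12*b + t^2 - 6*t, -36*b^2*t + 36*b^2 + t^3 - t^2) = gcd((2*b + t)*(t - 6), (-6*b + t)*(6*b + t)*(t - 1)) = 1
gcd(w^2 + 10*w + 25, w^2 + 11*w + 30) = w + 5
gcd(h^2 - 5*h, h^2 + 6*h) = h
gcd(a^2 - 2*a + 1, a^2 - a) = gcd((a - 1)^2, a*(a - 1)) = a - 1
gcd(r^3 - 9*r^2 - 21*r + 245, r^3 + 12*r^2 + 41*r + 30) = r + 5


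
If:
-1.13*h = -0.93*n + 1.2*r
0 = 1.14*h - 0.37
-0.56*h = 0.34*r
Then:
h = 0.32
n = -0.30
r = -0.53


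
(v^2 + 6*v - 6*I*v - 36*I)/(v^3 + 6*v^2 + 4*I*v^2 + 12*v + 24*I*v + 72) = (v - 6*I)/(v^2 + 4*I*v + 12)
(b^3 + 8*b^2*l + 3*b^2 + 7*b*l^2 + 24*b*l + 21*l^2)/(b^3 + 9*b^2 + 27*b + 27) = (b^2 + 8*b*l + 7*l^2)/(b^2 + 6*b + 9)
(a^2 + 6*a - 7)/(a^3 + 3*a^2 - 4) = (a + 7)/(a^2 + 4*a + 4)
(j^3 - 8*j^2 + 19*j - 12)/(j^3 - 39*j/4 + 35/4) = 4*(j^2 - 7*j + 12)/(4*j^2 + 4*j - 35)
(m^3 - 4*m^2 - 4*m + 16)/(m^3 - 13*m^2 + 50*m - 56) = (m + 2)/(m - 7)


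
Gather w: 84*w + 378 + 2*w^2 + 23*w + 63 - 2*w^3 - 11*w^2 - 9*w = -2*w^3 - 9*w^2 + 98*w + 441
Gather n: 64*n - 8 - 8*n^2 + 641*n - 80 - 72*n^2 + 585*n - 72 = -80*n^2 + 1290*n - 160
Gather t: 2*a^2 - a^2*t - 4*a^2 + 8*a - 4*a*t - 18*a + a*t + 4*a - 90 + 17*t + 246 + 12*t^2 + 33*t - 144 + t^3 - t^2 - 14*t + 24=-2*a^2 - 6*a + t^3 + 11*t^2 + t*(-a^2 - 3*a + 36) + 36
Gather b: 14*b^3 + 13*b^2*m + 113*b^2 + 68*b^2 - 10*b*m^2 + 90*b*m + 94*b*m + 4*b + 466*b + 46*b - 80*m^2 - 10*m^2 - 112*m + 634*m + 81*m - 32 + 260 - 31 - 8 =14*b^3 + b^2*(13*m + 181) + b*(-10*m^2 + 184*m + 516) - 90*m^2 + 603*m + 189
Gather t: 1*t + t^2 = t^2 + t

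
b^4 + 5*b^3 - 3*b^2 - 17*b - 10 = (b - 2)*(b + 1)^2*(b + 5)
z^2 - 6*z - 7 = (z - 7)*(z + 1)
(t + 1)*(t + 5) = t^2 + 6*t + 5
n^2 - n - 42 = (n - 7)*(n + 6)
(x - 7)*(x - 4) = x^2 - 11*x + 28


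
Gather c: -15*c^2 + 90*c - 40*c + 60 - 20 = -15*c^2 + 50*c + 40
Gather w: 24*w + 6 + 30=24*w + 36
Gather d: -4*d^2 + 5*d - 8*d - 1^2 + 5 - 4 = -4*d^2 - 3*d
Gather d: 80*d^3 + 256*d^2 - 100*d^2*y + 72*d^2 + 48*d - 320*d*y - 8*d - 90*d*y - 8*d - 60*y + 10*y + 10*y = 80*d^3 + d^2*(328 - 100*y) + d*(32 - 410*y) - 40*y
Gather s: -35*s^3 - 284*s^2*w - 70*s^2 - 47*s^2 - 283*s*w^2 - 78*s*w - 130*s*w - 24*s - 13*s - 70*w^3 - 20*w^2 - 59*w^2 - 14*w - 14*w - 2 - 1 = -35*s^3 + s^2*(-284*w - 117) + s*(-283*w^2 - 208*w - 37) - 70*w^3 - 79*w^2 - 28*w - 3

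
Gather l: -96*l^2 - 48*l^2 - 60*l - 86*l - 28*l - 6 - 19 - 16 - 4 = -144*l^2 - 174*l - 45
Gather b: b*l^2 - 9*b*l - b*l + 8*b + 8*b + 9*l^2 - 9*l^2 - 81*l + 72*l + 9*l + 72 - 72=b*(l^2 - 10*l + 16)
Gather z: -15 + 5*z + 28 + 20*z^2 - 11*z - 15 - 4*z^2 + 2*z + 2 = 16*z^2 - 4*z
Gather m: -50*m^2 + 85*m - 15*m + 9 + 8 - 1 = -50*m^2 + 70*m + 16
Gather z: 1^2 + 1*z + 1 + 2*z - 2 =3*z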